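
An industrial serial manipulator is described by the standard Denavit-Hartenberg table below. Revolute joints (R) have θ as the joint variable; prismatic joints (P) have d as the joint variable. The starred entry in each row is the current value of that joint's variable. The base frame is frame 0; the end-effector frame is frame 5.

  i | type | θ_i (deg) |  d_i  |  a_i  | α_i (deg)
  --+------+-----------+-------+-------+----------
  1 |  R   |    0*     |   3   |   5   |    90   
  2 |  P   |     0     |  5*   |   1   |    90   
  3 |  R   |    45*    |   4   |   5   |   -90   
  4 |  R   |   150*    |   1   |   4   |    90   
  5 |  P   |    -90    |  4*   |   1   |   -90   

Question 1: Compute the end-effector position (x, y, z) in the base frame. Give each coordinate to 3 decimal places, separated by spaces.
after link 1: o_1 = (5.0000, 0.0000, 3.0000)
after link 2: o_2 = (6.0000, -5.0000, 3.0000)
after link 3: o_3 = (9.5355, -8.5355, -1.0000)
after link 4: o_4 = (6.3789, -6.7932, 1.0000)
after link 5: o_5 = (8.5003, -7.5003, 4.4641)

8.500 -7.500 4.464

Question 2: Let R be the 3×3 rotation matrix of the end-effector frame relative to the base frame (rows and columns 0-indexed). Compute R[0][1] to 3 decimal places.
End-effector y-axis (col 1 of R) = (-0.3536,0.3536,-0.8660)
R[0][1] = -0.3536

-0.354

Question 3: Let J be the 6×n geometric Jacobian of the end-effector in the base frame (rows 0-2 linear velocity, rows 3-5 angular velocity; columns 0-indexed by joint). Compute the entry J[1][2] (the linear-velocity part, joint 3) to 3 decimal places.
-2.500

axis z_2 = (0.0000,-0.0000,-1.0000); lever o_n−o_2 = (2.5003,-2.5003,1.4641)
cross product → J_v[:, 2] = (-2.5003,-2.5003,0.0000)
J_ω[:, 2] = z_2
entry J[1][2] = -2.5003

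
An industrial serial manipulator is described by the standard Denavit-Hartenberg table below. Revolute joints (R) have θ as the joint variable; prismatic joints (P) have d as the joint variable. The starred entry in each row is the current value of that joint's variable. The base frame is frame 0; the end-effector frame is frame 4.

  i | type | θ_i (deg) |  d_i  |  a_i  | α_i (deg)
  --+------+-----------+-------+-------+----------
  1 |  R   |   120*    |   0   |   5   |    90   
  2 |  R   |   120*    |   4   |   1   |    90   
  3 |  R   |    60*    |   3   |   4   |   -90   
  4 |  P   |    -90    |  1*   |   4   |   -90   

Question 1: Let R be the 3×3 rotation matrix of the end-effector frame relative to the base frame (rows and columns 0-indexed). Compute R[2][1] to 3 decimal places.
0.750

End-effector y-axis (col 1 of R) = (-0.2165,-0.6250,0.7500)
R[2][1] = 0.7500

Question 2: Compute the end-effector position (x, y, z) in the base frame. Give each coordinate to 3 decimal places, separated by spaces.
1.900 12.638 5.348

after link 1: o_1 = (-2.5000, 4.3301, 0.0000)
after link 2: o_2 = (1.2141, 5.8971, 0.8660)
after link 3: o_3 = (3.4151, 9.0131, 4.0981)
after link 4: o_4 = (1.8995, 12.6381, 5.3481)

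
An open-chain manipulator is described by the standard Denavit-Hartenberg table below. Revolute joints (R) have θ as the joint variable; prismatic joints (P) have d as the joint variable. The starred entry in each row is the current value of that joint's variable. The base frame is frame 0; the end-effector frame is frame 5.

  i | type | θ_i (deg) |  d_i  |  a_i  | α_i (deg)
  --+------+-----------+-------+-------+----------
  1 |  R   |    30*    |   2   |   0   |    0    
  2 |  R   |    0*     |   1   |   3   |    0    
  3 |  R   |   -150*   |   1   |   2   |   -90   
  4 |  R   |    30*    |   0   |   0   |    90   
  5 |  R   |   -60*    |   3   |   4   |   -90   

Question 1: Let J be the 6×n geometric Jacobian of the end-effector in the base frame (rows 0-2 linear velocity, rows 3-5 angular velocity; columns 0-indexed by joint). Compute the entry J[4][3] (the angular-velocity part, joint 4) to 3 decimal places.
-0.500

axis z_3 = (0.8660,-0.5000,0.0000); lever o_n−o_3 = (-4.6160,-1.0670,1.5981)
cross product → J_v[:, 3] = (-0.7990,-1.3840,-3.2321)
J_ω[:, 3] = z_3
entry J[4][3] = -0.5000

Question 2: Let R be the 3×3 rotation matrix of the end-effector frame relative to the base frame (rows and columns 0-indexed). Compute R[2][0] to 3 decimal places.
-0.250

End-effector x-axis (col 0 of R) = (-0.9665,0.0580,-0.2500)
R[2][0] = -0.2500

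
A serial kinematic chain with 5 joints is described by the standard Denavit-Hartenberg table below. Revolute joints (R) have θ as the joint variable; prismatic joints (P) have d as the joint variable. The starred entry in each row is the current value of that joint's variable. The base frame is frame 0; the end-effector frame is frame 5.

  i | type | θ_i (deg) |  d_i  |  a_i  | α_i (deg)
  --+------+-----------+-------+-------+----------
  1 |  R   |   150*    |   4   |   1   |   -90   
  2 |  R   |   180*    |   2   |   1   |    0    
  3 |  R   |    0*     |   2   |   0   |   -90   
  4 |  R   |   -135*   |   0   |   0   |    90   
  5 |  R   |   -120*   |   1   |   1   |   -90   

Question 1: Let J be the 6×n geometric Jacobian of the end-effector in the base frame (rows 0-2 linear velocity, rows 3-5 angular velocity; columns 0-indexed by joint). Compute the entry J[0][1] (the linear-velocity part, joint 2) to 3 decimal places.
0.750

axis z_1 = (-0.5000,-0.8660,0.0000); lever o_n−o_1 = (-0.9098,-2.8688,-0.8660)
cross product → J_v[:, 1] = (0.7500,-0.4330,0.6464)
J_ω[:, 1] = z_1
entry J[0][1] = 0.7500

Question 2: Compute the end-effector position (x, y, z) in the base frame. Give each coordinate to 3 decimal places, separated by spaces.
-1.776 -2.369 3.134

after link 1: o_1 = (-0.8660, 0.5000, 4.0000)
after link 2: o_2 = (-1.0000, -1.7321, 4.0000)
after link 3: o_3 = (-2.0000, -3.4641, 4.0000)
after link 4: o_4 = (-2.0000, -3.4641, 4.0000)
after link 5: o_5 = (-1.7759, -2.3688, 3.1340)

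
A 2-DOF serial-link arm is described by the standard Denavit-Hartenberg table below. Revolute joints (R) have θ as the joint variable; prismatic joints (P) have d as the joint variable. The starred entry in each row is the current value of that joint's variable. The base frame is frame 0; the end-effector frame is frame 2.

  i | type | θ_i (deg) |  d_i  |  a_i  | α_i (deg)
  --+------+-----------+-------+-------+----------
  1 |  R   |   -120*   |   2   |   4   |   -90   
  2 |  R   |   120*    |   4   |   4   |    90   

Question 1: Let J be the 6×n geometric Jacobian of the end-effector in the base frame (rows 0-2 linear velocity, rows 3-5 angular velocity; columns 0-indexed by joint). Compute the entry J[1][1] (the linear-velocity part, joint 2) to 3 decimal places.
axis z_1 = (0.8660,-0.5000,0.0000); lever o_n−o_1 = (4.4641,-0.2679,-3.4641)
cross product → J_v[:, 1] = (1.7321,3.0000,2.0000)
J_ω[:, 1] = z_1
entry J[1][1] = 3.0000

3.000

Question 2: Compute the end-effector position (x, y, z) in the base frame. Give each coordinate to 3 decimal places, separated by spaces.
2.464 -3.732 -1.464

after link 1: o_1 = (-2.0000, -3.4641, 2.0000)
after link 2: o_2 = (2.4641, -3.7321, -1.4641)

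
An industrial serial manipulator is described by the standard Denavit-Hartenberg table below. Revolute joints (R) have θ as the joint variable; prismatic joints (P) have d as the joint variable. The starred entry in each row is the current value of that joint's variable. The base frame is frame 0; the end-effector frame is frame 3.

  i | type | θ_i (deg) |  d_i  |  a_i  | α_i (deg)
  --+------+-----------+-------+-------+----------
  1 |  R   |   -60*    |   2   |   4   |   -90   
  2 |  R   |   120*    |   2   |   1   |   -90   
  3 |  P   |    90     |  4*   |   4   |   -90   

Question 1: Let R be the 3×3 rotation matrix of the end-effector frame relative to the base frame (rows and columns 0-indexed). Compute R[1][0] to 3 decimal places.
End-effector x-axis (col 0 of R) = (-0.8660,-0.5000,-0.0000)
R[1][0] = -0.5000

-0.500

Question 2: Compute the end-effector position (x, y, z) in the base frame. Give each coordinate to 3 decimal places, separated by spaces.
after link 1: o_1 = (2.0000, -3.4641, 2.0000)
after link 2: o_2 = (3.4821, -2.0311, 1.1340)
after link 3: o_3 = (-1.7141, -1.0311, 3.1340)

-1.714 -1.031 3.134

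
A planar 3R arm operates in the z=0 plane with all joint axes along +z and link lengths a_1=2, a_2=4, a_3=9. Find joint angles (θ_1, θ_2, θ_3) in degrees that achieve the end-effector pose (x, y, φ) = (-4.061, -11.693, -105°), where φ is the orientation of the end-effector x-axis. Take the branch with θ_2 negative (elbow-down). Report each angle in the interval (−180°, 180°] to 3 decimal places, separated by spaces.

-29.982 -120.014 44.997

wrist centre = target − a_3·(cos φ, sin φ) = (-1.7316, -2.9997)
cos θ_2 = (11.9965−2²−4²)/(2·2·4) = -0.5002; θ_2 = -120.0143° (elbow-down)
β = atan2(-2.9997,-1.7316) = -119.9967°; ψ = atan2(-3.4636,-0.0009) = -90.0143°
θ_1 = β − ψ = -29.9824°
θ_3 = φ − θ_1 − θ_2 = 44.9967° (wrapped to (-180°,180°])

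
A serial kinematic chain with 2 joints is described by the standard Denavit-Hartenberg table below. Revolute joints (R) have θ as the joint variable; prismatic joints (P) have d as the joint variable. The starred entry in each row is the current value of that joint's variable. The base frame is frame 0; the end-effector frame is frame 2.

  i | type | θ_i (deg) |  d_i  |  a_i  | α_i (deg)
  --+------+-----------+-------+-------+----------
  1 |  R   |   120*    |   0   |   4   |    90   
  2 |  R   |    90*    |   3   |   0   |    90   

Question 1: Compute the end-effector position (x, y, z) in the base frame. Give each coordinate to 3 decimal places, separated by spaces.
after link 1: o_1 = (-2.0000, 3.4641, 0.0000)
after link 2: o_2 = (0.5981, 4.9641, 0.0000)

0.598 4.964 0.000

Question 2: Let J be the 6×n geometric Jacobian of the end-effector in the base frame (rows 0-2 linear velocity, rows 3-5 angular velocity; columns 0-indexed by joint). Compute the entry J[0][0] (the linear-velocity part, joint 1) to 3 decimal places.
-4.964

axis z_0 = ẑ; lever o_n−o_0 = (0.5981,4.9641,0.0000)
cross product → J_v[:, 0] = (-4.9641,0.5981,0.0000)
J_ω[:, 0] = z_0
entry J[0][0] = -4.9641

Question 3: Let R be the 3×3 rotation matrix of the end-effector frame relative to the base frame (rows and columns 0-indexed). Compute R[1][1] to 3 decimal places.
0.500

End-effector y-axis (col 1 of R) = (0.8660,0.5000,0.0000)
R[1][1] = 0.5000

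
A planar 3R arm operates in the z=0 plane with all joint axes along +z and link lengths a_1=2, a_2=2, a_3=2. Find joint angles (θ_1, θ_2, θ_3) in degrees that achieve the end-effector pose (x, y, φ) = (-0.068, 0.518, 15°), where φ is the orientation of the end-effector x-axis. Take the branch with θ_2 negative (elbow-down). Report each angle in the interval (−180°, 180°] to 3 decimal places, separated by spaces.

-120.008 -120.005 -104.987

wrist centre = target − a_3·(cos φ, sin φ) = (-1.9999, 0.0004)
cos θ_2 = (3.9994−2²−2²)/(2·2·2) = -0.5001; θ_2 = -120.0049° (elbow-down)
β = atan2(0.0004,-1.9999) = 179.9896°; ψ = atan2(-1.7320,0.9999) = -60.0025°
θ_1 = β − ψ = 239.9921°
θ_3 = φ − θ_1 − θ_2 = -104.9872° (wrapped to (-180°,180°])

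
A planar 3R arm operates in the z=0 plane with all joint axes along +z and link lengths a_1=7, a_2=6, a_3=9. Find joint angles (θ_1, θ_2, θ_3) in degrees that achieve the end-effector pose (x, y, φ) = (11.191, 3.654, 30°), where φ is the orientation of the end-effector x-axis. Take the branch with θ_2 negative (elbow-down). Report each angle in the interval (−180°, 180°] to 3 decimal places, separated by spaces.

44.997 -150.000 135.003

wrist centre = target − a_3·(cos φ, sin φ) = (3.3968, -0.8460)
cos θ_2 = (12.2538−7²−6²)/(2·7·6) = -0.8660; θ_2 = -150.0001° (elbow-down)
β = atan2(-0.8460,3.3968) = -13.9855°; ψ = atan2(-3.0000,1.8038) = -58.9822°
θ_1 = β − ψ = 44.9967°
θ_3 = φ − θ_1 − θ_2 = 135.0034° (wrapped to (-180°,180°])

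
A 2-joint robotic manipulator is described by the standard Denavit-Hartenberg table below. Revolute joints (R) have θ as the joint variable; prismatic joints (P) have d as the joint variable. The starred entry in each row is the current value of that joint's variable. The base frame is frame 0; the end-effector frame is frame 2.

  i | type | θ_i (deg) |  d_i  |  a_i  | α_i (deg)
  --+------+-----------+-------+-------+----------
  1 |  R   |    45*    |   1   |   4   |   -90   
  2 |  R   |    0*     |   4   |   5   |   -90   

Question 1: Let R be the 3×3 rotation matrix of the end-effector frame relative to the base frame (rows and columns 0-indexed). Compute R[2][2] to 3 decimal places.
-1.000

End-effector z-axis (col 2 of R) = (-0.0000,0.0000,-1.0000)
R[2][2] = -1.0000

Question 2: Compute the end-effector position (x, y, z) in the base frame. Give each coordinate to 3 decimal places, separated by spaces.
3.536 9.192 1.000

after link 1: o_1 = (2.8284, 2.8284, 1.0000)
after link 2: o_2 = (3.5355, 9.1924, 1.0000)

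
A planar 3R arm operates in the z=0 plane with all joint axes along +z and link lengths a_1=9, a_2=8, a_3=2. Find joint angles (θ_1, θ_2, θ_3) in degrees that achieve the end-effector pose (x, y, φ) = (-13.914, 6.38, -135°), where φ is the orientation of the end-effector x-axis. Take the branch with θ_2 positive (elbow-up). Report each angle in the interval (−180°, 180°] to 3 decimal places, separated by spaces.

119.998 60.003 44.999

wrist centre = target − a_3·(cos φ, sin φ) = (-12.4998, 7.7942)
cos θ_2 = (216.9944−9²−8²)/(2·9·8) = 0.5000; θ_2 = 60.0026° (elbow-up)
β = atan2(7.7942,-12.4998) = 148.0545°; ψ = atan2(6.9284,12.9997) = 28.0561°
θ_1 = β − ψ = 119.9984°
θ_3 = φ − θ_1 − θ_2 = 44.9990° (wrapped to (-180°,180°])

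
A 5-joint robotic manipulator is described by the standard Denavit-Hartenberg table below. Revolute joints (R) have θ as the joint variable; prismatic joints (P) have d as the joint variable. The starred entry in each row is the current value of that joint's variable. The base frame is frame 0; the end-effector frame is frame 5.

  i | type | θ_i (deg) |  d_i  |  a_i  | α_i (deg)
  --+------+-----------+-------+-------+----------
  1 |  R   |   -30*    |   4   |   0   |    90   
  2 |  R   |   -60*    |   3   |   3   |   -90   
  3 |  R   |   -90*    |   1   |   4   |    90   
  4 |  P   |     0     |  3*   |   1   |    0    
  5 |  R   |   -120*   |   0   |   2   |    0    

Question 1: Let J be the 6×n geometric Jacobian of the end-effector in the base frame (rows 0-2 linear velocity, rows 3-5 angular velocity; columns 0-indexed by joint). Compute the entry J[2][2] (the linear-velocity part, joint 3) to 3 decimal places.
-3.464

axis z_2 = (0.7500,-0.4330,0.5000); lever o_n−o_2 = (-3.8481,-2.3971,2.2321)
cross product → J_v[:, 2] = (0.2321,-3.5981,-3.4641)
J_ω[:, 2] = z_2
entry J[2][2] = -3.4641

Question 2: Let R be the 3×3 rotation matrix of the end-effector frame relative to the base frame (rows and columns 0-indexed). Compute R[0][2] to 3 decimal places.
End-effector z-axis (col 2 of R) = (-0.4330,0.2500,0.8660)
R[0][2] = -0.4330

-0.433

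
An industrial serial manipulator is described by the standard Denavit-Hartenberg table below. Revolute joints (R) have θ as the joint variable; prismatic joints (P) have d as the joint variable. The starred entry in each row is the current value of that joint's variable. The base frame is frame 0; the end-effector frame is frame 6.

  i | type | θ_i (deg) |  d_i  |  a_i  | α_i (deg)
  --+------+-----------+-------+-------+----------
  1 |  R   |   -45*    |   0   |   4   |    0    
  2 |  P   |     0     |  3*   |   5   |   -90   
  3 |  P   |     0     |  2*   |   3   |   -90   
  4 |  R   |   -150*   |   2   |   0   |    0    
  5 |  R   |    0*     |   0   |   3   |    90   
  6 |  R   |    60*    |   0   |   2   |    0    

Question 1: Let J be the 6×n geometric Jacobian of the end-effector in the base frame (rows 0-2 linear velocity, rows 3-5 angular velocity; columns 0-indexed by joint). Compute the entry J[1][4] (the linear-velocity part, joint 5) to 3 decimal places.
1.035

axis z_4 = (0.0000,0.0000,-1.0000); lever o_n−o_4 = (-1.0353,3.8637,-1.7321)
cross product → J_v[:, 4] = (3.8637,1.0353,0.0000)
J_ω[:, 4] = z_4
entry J[1][4] = 1.0353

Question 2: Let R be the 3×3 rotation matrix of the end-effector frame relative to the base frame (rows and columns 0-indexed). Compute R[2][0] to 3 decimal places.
-0.866

End-effector x-axis (col 0 of R) = (-0.1294,0.4830,-0.8660)
R[2][0] = -0.8660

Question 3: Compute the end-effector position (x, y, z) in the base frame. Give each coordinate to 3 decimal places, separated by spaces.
8.864 -3.207 -0.732

after link 1: o_1 = (2.8284, -2.8284, 0.0000)
after link 2: o_2 = (6.3640, -6.3640, 3.0000)
after link 3: o_3 = (9.8995, -7.0711, 3.0000)
after link 4: o_4 = (9.8995, -7.0711, 1.0000)
after link 5: o_5 = (9.1230, -4.1733, 1.0000)
after link 6: o_6 = (8.8642, -3.2074, -0.7321)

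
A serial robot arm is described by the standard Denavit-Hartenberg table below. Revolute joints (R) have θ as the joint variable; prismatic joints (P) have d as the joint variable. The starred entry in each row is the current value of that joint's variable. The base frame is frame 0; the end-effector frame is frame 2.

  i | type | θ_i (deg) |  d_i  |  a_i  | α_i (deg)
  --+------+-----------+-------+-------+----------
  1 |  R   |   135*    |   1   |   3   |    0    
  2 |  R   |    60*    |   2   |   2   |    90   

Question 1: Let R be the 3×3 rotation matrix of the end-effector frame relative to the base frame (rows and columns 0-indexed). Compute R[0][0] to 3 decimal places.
End-effector x-axis (col 0 of R) = (-0.9659,-0.2588,0.0000)
R[0][0] = -0.9659

-0.966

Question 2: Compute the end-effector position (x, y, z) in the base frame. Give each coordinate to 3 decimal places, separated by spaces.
after link 1: o_1 = (-2.1213, 2.1213, 1.0000)
after link 2: o_2 = (-4.0532, 1.6037, 3.0000)

-4.053 1.604 3.000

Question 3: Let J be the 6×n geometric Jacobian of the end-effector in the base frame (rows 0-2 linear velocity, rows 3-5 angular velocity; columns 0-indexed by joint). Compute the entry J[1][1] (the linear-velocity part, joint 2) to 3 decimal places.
axis z_1 = (0.0000,0.0000,1.0000); lever o_n−o_1 = (-1.9319,-0.5176,2.0000)
cross product → J_v[:, 1] = (0.5176,-1.9319,0.0000)
J_ω[:, 1] = z_1
entry J[1][1] = -1.9319

-1.932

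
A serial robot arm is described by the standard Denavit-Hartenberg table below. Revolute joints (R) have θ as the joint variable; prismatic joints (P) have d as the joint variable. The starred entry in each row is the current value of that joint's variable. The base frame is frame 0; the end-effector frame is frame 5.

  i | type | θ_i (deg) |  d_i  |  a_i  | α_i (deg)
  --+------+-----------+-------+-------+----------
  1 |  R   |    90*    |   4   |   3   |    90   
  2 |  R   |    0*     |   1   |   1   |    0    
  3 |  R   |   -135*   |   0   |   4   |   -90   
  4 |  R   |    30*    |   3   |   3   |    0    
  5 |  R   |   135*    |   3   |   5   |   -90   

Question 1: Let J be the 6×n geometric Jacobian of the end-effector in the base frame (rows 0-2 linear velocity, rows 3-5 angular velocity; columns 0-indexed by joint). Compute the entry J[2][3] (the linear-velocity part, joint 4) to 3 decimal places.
axis z_3 = (0.0000,0.7071,-0.7071); lever o_n−o_3 = (-2.7941,5.8206,-2.6647)
cross product → J_v[:, 3] = (2.2316,1.9757,1.9757)
J_ω[:, 3] = z_3
entry J[2][3] = 1.9757

1.976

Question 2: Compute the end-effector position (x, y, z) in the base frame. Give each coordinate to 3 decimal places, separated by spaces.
-1.794 6.992 -1.493

after link 1: o_1 = (0.0000, 3.0000, 4.0000)
after link 2: o_2 = (1.0000, 4.0000, 4.0000)
after link 3: o_3 = (1.0000, 1.1716, 1.1716)
after link 4: o_4 = (-0.5000, 1.4558, -2.7869)
after link 5: o_5 = (-1.7941, 6.9922, -1.4931)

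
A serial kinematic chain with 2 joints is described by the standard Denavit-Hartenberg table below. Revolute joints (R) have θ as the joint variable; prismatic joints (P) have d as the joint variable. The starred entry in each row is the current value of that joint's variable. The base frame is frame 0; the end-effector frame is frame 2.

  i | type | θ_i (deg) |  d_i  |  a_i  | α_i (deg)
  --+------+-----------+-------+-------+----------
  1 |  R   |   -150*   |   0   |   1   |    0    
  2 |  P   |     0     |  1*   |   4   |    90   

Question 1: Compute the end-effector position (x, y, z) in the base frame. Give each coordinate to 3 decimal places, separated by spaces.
after link 1: o_1 = (-0.8660, -0.5000, 0.0000)
after link 2: o_2 = (-4.3301, -2.5000, 1.0000)

-4.330 -2.500 1.000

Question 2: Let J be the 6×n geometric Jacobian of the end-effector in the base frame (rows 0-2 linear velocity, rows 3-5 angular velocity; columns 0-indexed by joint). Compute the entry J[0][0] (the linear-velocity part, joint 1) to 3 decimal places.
2.500

axis z_0 = ẑ; lever o_n−o_0 = (-4.3301,-2.5000,1.0000)
cross product → J_v[:, 0] = (2.5000,-4.3301,0.0000)
J_ω[:, 0] = z_0
entry J[0][0] = 2.5000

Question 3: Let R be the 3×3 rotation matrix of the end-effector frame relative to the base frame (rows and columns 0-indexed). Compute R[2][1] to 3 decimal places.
End-effector y-axis (col 1 of R) = (0.0000,-0.0000,1.0000)
R[2][1] = 1.0000

1.000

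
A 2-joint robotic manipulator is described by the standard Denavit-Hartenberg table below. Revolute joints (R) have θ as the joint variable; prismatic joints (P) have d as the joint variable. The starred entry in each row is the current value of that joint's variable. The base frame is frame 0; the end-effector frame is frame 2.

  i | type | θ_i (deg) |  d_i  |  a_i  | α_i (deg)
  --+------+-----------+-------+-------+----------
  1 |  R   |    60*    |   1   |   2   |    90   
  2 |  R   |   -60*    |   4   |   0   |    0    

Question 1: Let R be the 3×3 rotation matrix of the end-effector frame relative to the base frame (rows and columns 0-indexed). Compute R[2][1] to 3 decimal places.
0.500

End-effector y-axis (col 1 of R) = (0.4330,0.7500,0.5000)
R[2][1] = 0.5000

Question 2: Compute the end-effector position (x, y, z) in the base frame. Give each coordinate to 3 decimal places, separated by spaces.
4.464 -0.268 1.000

after link 1: o_1 = (1.0000, 1.7321, 1.0000)
after link 2: o_2 = (4.4641, -0.2679, 1.0000)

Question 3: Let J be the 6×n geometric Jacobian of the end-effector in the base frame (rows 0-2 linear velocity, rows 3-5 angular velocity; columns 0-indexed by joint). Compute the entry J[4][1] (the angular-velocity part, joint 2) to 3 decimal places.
axis z_1 = (0.8660,-0.5000,0.0000); lever o_n−o_1 = (3.4641,-2.0000,0.0000)
cross product → J_v[:, 1] = (0.0000,0.0000,0.0000)
J_ω[:, 1] = z_1
entry J[4][1] = -0.5000

-0.500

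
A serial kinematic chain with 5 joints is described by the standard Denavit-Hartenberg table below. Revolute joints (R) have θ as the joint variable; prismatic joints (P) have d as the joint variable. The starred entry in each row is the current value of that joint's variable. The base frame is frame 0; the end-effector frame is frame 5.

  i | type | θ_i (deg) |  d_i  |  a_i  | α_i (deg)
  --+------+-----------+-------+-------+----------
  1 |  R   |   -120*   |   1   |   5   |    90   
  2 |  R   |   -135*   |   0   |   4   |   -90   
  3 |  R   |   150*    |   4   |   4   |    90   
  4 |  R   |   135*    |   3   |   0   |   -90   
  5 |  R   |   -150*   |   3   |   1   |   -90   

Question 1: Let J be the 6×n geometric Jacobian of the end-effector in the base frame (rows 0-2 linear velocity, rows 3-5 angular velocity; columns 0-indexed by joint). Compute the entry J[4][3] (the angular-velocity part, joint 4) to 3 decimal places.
-0.127

axis z_3 = (0.9268,-0.1268,-0.3536); lever o_n−o_3 = (4.0189,2.4076,-0.2285)
cross product → J_v[:, 3] = (0.8802,-1.2091,2.7410)
J_ω[:, 3] = z_3
entry J[4][3] = -0.1268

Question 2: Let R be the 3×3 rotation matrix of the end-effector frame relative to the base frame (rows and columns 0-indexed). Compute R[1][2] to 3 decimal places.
End-effector z-axis (col 2 of R) = (0.6328,-0.0505,-0.7727)
R[1][2] = -0.0505

-0.050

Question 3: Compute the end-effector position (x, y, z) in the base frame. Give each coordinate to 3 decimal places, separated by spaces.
after link 1: o_1 = (-2.5000, -4.3301, 1.0000)
after link 2: o_2 = (-1.0858, -1.8806, -1.8284)
after link 3: o_3 = (-1.9927, -7.4514, -2.2074)
after link 4: o_4 = (0.7876, -7.8319, -3.2680)
after link 5: o_5 = (2.0262, -5.0438, -2.4358)

2.026 -5.044 -2.436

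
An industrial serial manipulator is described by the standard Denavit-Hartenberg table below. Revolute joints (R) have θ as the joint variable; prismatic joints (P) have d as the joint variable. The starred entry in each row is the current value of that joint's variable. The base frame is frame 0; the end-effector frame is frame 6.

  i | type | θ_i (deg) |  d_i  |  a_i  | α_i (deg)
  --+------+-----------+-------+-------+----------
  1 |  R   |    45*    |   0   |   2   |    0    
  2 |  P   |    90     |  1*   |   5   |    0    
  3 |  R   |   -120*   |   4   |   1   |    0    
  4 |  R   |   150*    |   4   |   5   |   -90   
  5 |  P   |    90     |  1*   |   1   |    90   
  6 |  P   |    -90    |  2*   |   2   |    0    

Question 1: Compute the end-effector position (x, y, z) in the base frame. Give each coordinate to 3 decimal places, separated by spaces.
-7.658 7.986 8.000

after link 1: o_1 = (1.4142, 1.4142, 0.0000)
after link 2: o_2 = (-2.1213, 4.9497, 1.0000)
after link 3: o_3 = (-1.1554, 5.2086, 5.0000)
after link 4: o_4 = (-5.9850, 6.5027, 9.0000)
after link 5: o_5 = (-6.2438, 5.5367, 8.0000)
after link 6: o_6 = (-7.6581, 7.9862, 8.0000)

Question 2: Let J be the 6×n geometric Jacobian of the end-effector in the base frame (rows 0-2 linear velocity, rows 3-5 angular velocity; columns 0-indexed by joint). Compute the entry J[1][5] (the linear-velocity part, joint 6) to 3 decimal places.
prismatic axis z_5 = (-0.9659,0.2588,0.0000)
J_v[:, 5] = z_5; J_ω[:, 5] = (0,0,0)
entry J[1][5] = 0.2588

0.259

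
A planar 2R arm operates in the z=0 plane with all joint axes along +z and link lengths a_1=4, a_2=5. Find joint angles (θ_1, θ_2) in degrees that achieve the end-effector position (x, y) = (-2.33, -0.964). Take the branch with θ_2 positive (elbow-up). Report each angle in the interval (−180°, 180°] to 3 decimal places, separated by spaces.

104.951 150.002

cos θ_2 = (6.3582−4²−5²)/(2·4·5) = -0.8660; θ_2 = 150.0023° (elbow-up)
β = atan2(-0.9640,-2.3300) = -157.5235°; ψ = atan2(2.4998,-0.3302) = 97.5252°
θ_1 = β − ψ = -255.0486°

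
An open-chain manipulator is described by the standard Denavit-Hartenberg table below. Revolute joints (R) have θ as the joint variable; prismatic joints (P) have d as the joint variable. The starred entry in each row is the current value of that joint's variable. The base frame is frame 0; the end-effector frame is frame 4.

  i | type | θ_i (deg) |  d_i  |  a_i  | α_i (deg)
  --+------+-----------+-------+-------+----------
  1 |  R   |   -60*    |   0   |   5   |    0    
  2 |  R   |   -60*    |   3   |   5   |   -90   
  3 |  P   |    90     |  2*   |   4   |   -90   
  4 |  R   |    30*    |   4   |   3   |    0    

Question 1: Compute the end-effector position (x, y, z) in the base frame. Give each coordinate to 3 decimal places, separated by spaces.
after link 1: o_1 = (2.5000, -4.3301, 0.0000)
after link 2: o_2 = (0.0000, -8.6603, 3.0000)
after link 3: o_3 = (1.7321, -9.6603, -1.0000)
after link 4: o_4 = (2.4330, -5.4462, -3.5981)

2.433 -5.446 -3.598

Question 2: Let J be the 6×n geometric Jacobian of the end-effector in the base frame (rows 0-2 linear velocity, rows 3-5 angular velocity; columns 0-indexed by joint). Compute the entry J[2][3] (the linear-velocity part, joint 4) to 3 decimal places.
1.500

axis z_3 = (0.5000,0.8660,-0.0000); lever o_n−o_3 = (0.7010,4.2141,-2.5981)
cross product → J_v[:, 3] = (-2.2500,1.2990,1.5000)
J_ω[:, 3] = z_3
entry J[2][3] = 1.5000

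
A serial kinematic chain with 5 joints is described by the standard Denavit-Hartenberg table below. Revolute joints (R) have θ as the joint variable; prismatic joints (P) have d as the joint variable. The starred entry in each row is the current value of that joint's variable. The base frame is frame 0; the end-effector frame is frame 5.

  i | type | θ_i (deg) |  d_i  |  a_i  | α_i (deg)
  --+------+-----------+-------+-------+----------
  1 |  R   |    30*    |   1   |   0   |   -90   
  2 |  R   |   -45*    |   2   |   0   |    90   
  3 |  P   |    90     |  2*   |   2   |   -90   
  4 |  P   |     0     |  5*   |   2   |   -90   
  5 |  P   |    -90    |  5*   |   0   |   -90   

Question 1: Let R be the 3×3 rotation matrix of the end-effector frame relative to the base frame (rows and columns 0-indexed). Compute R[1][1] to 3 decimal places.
End-effector y-axis (col 1 of R) = (-0.6124,-0.3536,0.7071)
R[1][1] = -0.3536

-0.354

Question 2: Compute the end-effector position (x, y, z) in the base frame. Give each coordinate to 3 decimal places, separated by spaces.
-4.225 4.489 -4.657

after link 1: o_1 = (0.0000, 0.0000, 1.0000)
after link 2: o_2 = (-1.0000, 1.7321, 1.0000)
after link 3: o_3 = (-3.2247, 2.7570, 2.4142)
after link 4: o_4 = (-7.2866, 2.7213, -1.1213)
after link 5: o_5 = (-4.2247, 4.4890, -4.6569)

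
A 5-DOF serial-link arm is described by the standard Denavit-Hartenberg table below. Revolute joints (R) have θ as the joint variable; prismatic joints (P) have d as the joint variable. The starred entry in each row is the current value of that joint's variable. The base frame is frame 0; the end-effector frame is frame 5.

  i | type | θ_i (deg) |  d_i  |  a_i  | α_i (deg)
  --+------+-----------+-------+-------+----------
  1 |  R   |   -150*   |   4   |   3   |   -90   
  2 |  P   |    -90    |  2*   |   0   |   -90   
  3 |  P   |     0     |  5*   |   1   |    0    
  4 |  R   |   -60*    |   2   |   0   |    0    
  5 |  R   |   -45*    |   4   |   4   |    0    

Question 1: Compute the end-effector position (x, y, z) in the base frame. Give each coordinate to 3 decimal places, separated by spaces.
after link 1: o_1 = (-2.5981, -1.5000, 4.0000)
after link 2: o_2 = (-1.5981, -3.2321, 4.0000)
after link 3: o_3 = (-5.9282, -5.7321, 5.0000)
after link 4: o_4 = (-7.6603, -6.7321, 5.0000)
after link 5: o_5 = (-9.1925, -12.0781, 3.9647)

-9.193 -12.078 3.965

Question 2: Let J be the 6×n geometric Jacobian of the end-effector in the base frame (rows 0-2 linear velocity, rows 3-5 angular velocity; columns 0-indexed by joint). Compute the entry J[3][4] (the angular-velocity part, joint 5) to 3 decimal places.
-0.866

axis z_4 = (-0.8660,-0.5000,-0.0000); lever o_n−o_4 = (-1.5322,-5.3461,-1.0353)
cross product → J_v[:, 4] = (0.5176,-0.8966,3.8637)
J_ω[:, 4] = z_4
entry J[3][4] = -0.8660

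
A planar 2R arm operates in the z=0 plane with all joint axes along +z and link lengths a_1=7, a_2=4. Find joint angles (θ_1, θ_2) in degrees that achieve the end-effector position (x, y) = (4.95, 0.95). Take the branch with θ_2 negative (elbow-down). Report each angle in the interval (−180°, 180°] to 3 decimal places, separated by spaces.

cos θ_2 = (25.4050−7²−4²)/(2·7·4) = -0.7071; θ_2 = -134.9957° (elbow-down)
β = atan2(0.9500,4.9500) = 10.8641°; ψ = atan2(-2.8286,4.1718) = -34.1389°
θ_1 = β − ψ = 45.0029°

45.003 -134.996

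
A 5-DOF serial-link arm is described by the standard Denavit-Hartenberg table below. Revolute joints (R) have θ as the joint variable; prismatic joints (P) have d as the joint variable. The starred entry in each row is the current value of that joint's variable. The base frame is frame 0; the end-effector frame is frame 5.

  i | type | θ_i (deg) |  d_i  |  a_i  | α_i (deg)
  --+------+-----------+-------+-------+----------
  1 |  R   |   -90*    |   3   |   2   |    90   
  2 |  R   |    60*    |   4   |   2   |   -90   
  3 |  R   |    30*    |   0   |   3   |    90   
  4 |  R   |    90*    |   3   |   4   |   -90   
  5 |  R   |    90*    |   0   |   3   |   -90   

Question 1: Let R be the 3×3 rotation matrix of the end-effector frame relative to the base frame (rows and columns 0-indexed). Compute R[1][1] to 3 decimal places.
-0.433

End-effector y-axis (col 1 of R) = (0.5000,-0.4330,0.7500)
R[1][1] = -0.4330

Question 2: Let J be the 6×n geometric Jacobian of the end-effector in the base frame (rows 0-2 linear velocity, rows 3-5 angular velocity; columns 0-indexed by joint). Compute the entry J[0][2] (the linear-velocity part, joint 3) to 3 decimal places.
2.598

axis z_2 = (-0.0000,0.8660,0.5000); lever o_n−o_2 = (1.5000,2.1651,4.2500)
cross product → J_v[:, 2] = (2.5981,0.7500,-1.2990)
J_ω[:, 2] = z_2
entry J[0][2] = 2.5981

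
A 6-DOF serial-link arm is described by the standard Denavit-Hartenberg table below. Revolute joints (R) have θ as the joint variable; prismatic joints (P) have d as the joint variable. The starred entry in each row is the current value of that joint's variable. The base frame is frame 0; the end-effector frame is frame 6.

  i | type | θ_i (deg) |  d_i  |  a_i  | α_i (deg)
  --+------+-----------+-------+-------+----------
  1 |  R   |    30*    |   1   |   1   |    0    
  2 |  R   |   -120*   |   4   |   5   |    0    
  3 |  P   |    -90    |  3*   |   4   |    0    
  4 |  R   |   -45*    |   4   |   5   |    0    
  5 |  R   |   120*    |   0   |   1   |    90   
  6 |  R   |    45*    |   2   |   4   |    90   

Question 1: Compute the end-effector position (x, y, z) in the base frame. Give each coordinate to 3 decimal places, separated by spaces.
after link 1: o_1 = (0.8660, 0.5000, 1.0000)
after link 2: o_2 = (0.8660, -4.5000, 5.0000)
after link 3: o_3 = (-3.1340, -4.5000, 8.0000)
after link 4: o_4 = (-6.6695, -0.9645, 12.0000)
after link 5: o_5 = (-6.9283, -1.9304, 12.0000)
after link 6: o_6 = (-9.5922, -4.1448, 14.8284)

-9.592 -4.145 14.828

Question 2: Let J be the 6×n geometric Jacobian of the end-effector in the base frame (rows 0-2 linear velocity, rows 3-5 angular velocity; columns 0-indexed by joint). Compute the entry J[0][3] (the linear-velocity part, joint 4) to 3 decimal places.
-0.355

axis z_3 = (0.0000,0.0000,1.0000); lever o_n−o_3 = (-6.4583,0.3552,6.8284)
cross product → J_v[:, 3] = (-0.3552,-6.4583,0.0000)
J_ω[:, 3] = z_3
entry J[0][3] = -0.3552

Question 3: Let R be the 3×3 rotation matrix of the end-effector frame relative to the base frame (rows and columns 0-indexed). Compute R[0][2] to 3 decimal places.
End-effector z-axis (col 2 of R) = (-0.1830,-0.6830,-0.7071)
R[0][2] = -0.1830

-0.183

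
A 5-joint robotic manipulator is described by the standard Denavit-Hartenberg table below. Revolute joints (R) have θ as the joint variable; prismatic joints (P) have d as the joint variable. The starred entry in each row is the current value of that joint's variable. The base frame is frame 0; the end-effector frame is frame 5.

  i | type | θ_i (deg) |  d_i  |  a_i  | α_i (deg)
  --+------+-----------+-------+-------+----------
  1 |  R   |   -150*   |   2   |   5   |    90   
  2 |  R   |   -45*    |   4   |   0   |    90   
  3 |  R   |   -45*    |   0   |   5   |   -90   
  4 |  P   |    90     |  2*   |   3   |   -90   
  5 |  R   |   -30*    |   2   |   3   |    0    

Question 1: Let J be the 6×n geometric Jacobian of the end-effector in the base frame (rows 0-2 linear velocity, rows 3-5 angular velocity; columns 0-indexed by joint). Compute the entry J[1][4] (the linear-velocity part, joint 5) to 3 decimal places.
axis z_4 = (0.0795,0.8624,0.5000); lever o_n−o_4 = (-2.6119,1.3497,2.0871)
cross product → J_v[:, 4] = (1.1250,-1.4718,2.3597)
J_ω[:, 4] = z_4
entry J[1][4] = -1.4718

-1.472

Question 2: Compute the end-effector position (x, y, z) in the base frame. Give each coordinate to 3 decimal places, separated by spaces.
-12.750 -2.334 2.708

after link 1: o_1 = (-4.3301, -2.5000, 2.0000)
after link 2: o_2 = (-6.3301, 0.9641, 2.0000)
after link 3: o_3 = (-6.7274, -3.3478, -0.5000)
after link 4: o_4 = (-10.1377, -3.6837, 0.6213)
after link 5: o_5 = (-12.7496, -2.3339, 2.7084)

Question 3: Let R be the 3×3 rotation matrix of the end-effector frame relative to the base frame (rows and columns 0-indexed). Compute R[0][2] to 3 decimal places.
0.079

End-effector z-axis (col 2 of R) = (0.0795,0.8624,0.5000)
R[0][2] = 0.0795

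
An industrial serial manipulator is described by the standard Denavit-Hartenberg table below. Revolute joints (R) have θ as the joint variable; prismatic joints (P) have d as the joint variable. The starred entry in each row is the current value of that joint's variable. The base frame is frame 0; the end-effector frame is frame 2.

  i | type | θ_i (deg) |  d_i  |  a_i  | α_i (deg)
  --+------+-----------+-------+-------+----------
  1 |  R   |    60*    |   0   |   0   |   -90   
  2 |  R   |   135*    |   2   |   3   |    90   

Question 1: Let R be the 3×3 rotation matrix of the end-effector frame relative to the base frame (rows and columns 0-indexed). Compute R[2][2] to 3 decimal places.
-0.707

End-effector z-axis (col 2 of R) = (0.3536,0.6124,-0.7071)
R[2][2] = -0.7071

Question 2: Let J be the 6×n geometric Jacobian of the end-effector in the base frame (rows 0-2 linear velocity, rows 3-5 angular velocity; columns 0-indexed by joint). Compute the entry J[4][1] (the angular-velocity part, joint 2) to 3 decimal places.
axis z_1 = (-0.8660,0.5000,0.0000); lever o_n−o_1 = (-2.7927,-0.8371,-2.1213)
cross product → J_v[:, 1] = (-1.0607,-1.8371,2.1213)
J_ω[:, 1] = z_1
entry J[4][1] = 0.5000

0.500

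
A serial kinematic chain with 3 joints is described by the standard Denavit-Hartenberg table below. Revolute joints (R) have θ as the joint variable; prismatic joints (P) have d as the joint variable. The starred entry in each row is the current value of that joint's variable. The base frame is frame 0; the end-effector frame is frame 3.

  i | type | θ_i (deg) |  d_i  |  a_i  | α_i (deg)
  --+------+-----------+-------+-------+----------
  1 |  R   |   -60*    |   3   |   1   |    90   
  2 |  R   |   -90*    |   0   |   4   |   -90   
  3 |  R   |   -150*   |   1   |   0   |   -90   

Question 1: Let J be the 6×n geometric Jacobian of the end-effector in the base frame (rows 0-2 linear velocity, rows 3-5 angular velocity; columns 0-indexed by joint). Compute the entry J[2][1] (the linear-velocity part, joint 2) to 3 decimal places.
1.000

axis z_1 = (-0.8660,-0.5000,0.0000); lever o_n−o_1 = (0.5000,-0.8660,-4.0000)
cross product → J_v[:, 1] = (2.0000,-3.4641,1.0000)
J_ω[:, 1] = z_1
entry J[2][1] = 1.0000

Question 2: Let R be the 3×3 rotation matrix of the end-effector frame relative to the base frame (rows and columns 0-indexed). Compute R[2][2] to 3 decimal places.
End-effector z-axis (col 2 of R) = (-0.7500,-0.4330,-0.5000)
R[2][2] = -0.5000

-0.500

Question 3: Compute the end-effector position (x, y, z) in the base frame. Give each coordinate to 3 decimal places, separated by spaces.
after link 1: o_1 = (0.5000, -0.8660, 3.0000)
after link 2: o_2 = (0.5000, -0.8660, -1.0000)
after link 3: o_3 = (1.0000, -1.7321, -1.0000)

1.000 -1.732 -1.000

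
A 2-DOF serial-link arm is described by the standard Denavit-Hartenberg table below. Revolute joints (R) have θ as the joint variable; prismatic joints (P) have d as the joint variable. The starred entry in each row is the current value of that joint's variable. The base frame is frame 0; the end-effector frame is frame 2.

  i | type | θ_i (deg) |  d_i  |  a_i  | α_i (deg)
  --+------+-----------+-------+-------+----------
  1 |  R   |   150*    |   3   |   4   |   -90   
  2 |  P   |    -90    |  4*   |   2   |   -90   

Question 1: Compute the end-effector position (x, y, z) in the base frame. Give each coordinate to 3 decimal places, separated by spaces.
-5.464 -1.464 5.000

after link 1: o_1 = (-3.4641, 2.0000, 3.0000)
after link 2: o_2 = (-5.4641, -1.4641, 5.0000)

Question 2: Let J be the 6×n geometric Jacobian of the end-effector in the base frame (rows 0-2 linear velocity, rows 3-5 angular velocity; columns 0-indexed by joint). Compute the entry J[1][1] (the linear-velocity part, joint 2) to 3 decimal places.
-0.866

prismatic axis z_1 = (-0.5000,-0.8660,0.0000)
J_v[:, 1] = z_1; J_ω[:, 1] = (0,0,0)
entry J[1][1] = -0.8660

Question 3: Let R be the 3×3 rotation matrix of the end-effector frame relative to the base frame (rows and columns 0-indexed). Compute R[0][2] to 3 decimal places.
End-effector z-axis (col 2 of R) = (-0.8660,0.5000,-0.0000)
R[0][2] = -0.8660

-0.866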